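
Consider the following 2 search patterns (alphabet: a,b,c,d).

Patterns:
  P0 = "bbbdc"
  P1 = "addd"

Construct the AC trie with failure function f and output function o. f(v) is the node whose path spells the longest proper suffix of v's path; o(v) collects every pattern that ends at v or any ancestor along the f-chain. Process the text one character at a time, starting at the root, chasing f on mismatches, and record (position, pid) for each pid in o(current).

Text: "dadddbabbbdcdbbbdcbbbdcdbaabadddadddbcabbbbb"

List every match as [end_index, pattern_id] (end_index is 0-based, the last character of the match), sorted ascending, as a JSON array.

Construct AC machine:
Trie nodes:
  n0 'ε': a→6 b→1
  n1 'b': b→2
  n2 'bb': b→3
  n3 'bbb': d→4
  n4 'bbbd': c→5
  n5 'bbbdc': ·  [P0 ends]
  n6 'a': d→7
  n7 'ad': d→8
  n8 'add': d→9
  n9 'addd': ·  [P1 ends]

Failure links (BFS by depth):
  n1('b'): parent n0 fail=0; on 'b' 0 → fail=0;  out ∅∪∅=∅
  n6('a'): parent n0 fail=0; on 'a' 0 → fail=0;  out ∅∪∅=∅
  n2('bb'): parent n1 fail=0; on 'b' 0 → fail=1;  out ∅∪∅=∅
  n7('ad'): parent n6 fail=0; on 'd' 0 → fail=0;  out ∅∪∅=∅
  n3('bbb'): parent n2 fail=1; on 'b' 1 → fail=2;  out ∅∪∅=∅
  n8('add'): parent n7 fail=0; on 'd' 0 → fail=0;  out ∅∪∅=∅
  n4('bbbd'): parent n3 fail=2; on 'd' 2→1→0 → fail=0;  out ∅∪∅=∅
  n9('addd'): parent n8 fail=0; on 'd' 0 → fail=0;  out {1}∪∅={1}
  n5('bbbdc'): parent n4 fail=0; on 'c' 0 → fail=0;  out {0}∪∅={0}

Text stream:
i=0 'd': node 0→0
i=1 'a': node 0→6
i=2 'd': node 6→7
i=3 'd': node 7→8
i=4 'd': node 8→9  emit P1@[1:4]
i=5 'b': node 9→1 (via fail)
i=6 'a': node 1→6 (via fail)
i=7 'b': node 6→1 (via fail)
i=8 'b': node 1→2
i=9 'b': node 2→3
i=10 'd': node 3→4
i=11 'c': node 4→5  emit P0@[7:11]
i=12 'd': node 5→0 (via fail)
i=13 'b': node 0→1
i=14 'b': node 1→2
i=15 'b': node 2→3
i=16 'd': node 3→4
i=17 'c': node 4→5  emit P0@[13:17]
i=18 'b': node 5→1 (via fail)
i=19 'b': node 1→2
i=20 'b': node 2→3
i=21 'd': node 3→4
i=22 'c': node 4→5  emit P0@[18:22]
i=23 'd': node 5→0 (via fail)
i=24 'b': node 0→1
i=25 'a': node 1→6 (via fail)
i=26 'a': node 6→6 (via fail)
i=27 'b': node 6→1 (via fail)
i=28 'a': node 1→6 (via fail)
i=29 'd': node 6→7
i=30 'd': node 7→8
i=31 'd': node 8→9  emit P1@[28:31]
i=32 'a': node 9→6 (via fail)
i=33 'd': node 6→7
i=34 'd': node 7→8
i=35 'd': node 8→9  emit P1@[32:35]
i=36 'b': node 9→1 (via fail)
i=37 'c': node 1→0 (via fail)
i=38 'a': node 0→6
i=39 'b': node 6→1 (via fail)
i=40 'b': node 1→2
i=41 'b': node 2→3
i=42 'b': node 3→3 (via fail)
i=43 'b': node 3→3 (via fail)

Result: [[4,1],[11,0],[17,0],[22,0],[31,1],[35,1]]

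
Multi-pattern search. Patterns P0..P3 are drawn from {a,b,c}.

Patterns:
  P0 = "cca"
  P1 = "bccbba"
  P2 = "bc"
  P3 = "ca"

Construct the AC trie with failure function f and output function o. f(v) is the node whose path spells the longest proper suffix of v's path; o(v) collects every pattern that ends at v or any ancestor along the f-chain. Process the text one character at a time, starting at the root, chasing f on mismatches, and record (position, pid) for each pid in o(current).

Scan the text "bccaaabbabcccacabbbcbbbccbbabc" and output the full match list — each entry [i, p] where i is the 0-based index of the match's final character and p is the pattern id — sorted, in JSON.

Construct AC machine:
Trie (insert patterns):
  0='ε' goto b→4 c→1
  1='c' goto a→10 c→2
  2='cc' goto a→3
  3='cca' goto ·  ←P0
  4='b' goto c→5
  5='bc' goto c→6  ←P2
  6='bcc' goto b→7
  7='bccb' goto b→8
  8='bccbb' goto a→9
  9='bccbba' goto ·  ←P1
  10='ca' goto ·  ←P3

Failure links (BFS by depth):
  fail(1) 'c': from fail(0)=0 chase 'c': 0 ⇒ 0;  out=∅∪out(0)=∅
  fail(4) 'b': from fail(0)=0 chase 'b': 0 ⇒ 0;  out=∅∪out(0)=∅
  fail(2) 'cc': from fail(1)=0 chase 'c': 0 ⇒ 1;  out=∅∪out(1)=∅
  fail(5) 'bc': from fail(4)=0 chase 'c': 0 ⇒ 1;  out={2}∪out(1)={2}
  fail(10) 'ca': from fail(1)=0 chase 'a': 0 ⇒ 0;  out={3}∪out(0)={3}
  fail(3) 'cca': from fail(2)=1 chase 'a': 1 ⇒ 10;  out={0}∪out(10)={0,3}
  fail(6) 'bcc': from fail(5)=1 chase 'c': 1 ⇒ 2;  out=∅∪out(2)=∅
  fail(7) 'bccb': from fail(6)=2 chase 'b': 2→1→0 ⇒ 4;  out=∅∪out(4)=∅
  fail(8) 'bccbb': from fail(7)=4 chase 'b': 4→0 ⇒ 4;  out=∅∪out(4)=∅
  fail(9) 'bccbba': from fail(8)=4 chase 'a': 4→0 ⇒ 0;  out={1}∪out(0)={1}

Text stream:
pos 0 'b': at 4
pos 1 'c': at 5  → match P2@[0:1]
pos 2 'c': at 6
pos 3 'a': at 3 (via fail)  → match P0@[1:3],P3@[2:3]
pos 4 'a': at 0 (via fail)
pos 5 'a': at 0
pos 6 'b': at 4
pos 7 'b': at 4 (via fail)
pos 8 'a': at 0 (via fail)
pos 9 'b': at 4
pos 10 'c': at 5  → match P2@[9:10]
pos 11 'c': at 6
pos 12 'c': at 2 (via fail)
pos 13 'a': at 3  → match P0@[11:13],P3@[12:13]
pos 14 'c': at 1 (via fail)
pos 15 'a': at 10  → match P3@[14:15]
pos 16 'b': at 4 (via fail)
pos 17 'b': at 4 (via fail)
pos 18 'b': at 4 (via fail)
pos 19 'c': at 5  → match P2@[18:19]
pos 20 'b': at 4 (via fail)
pos 21 'b': at 4 (via fail)
pos 22 'b': at 4 (via fail)
pos 23 'c': at 5  → match P2@[22:23]
pos 24 'c': at 6
pos 25 'b': at 7
pos 26 'b': at 8
pos 27 'a': at 9  → match P1@[22:27]
pos 28 'b': at 4 (via fail)
pos 29 'c': at 5  → match P2@[28:29]

All matches (sorted): [[1,2],[3,0],[3,3],[10,2],[13,0],[13,3],[15,3],[19,2],[23,2],[27,1],[29,2]]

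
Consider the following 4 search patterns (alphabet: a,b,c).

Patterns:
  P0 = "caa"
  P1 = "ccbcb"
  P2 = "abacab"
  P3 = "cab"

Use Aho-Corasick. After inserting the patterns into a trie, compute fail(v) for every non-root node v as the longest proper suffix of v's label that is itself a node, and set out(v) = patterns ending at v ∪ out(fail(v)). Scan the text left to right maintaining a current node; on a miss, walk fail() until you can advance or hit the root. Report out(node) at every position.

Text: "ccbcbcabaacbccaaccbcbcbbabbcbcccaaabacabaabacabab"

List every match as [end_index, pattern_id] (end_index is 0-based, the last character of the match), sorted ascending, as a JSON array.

Build:
Trie nodes:
  n0 'ε': a→8 c→1
  n1 'c': a→2 c→4
  n2 'ca': a→3 b→14
  n3 'caa': ·  [P0 ends]
  n4 'cc': b→5
  n5 'ccb': c→6
  n6 'ccbc': b→7
  n7 'ccbcb': ·  [P1 ends]
  n8 'a': b→9
  n9 'ab': a→10
  n10 'aba': c→11
  n11 'abac': a→12
  n12 'abaca': b→13
  n13 'abacab': ·  [P2 ends]
  n14 'cab': ·  [P3 ends]

BFS fail/out derivation:
  n1('c'): parent n0 fail=0; on 'c' 0 → fail=0;  out ∅∪∅=∅
  n8('a'): parent n0 fail=0; on 'a' 0 → fail=0;  out ∅∪∅=∅
  n2('ca'): parent n1 fail=0; on 'a' 0 → fail=8;  out ∅∪∅=∅
  n4('cc'): parent n1 fail=0; on 'c' 0 → fail=1;  out ∅∪∅=∅
  n9('ab'): parent n8 fail=0; on 'b' 0 → fail=0;  out ∅∪∅=∅
  n3('caa'): parent n2 fail=8; on 'a' 8→0 → fail=8;  out {0}∪∅={0}
  n5('ccb'): parent n4 fail=1; on 'b' 1→0 → fail=0;  out ∅∪∅=∅
  n10('aba'): parent n9 fail=0; on 'a' 0 → fail=8;  out ∅∪∅=∅
  n14('cab'): parent n2 fail=8; on 'b' 8 → fail=9;  out {3}∪∅={3}
  n6('ccbc'): parent n5 fail=0; on 'c' 0 → fail=1;  out ∅∪∅=∅
  n11('abac'): parent n10 fail=8; on 'c' 8→0 → fail=1;  out ∅∪∅=∅
  n7('ccbcb'): parent n6 fail=1; on 'b' 1→0 → fail=0;  out {1}∪∅={1}
  n12('abaca'): parent n11 fail=1; on 'a' 1 → fail=2;  out ∅∪∅=∅
  n13('abacab'): parent n12 fail=2; on 'b' 2 → fail=14;  out {2}∪{3}={2,3}

Text stream:
pos 0 'c': at 1
pos 1 'c': at 4
pos 2 'b': at 5
pos 3 'c': at 6
pos 4 'b': at 7  ** P1@[0:4]
pos 5 'c': at 1 ·f
pos 6 'a': at 2
pos 7 'b': at 14  ** P3@[5:7]
pos 8 'a': at 10 ·f
pos 9 'a': at 8 ·f
pos 10 'c': at 1 ·f
pos 11 'b': at 0 ·f
pos 12 'c': at 1
pos 13 'c': at 4
pos 14 'a': at 2 ·f
pos 15 'a': at 3  ** P0@[13:15]
pos 16 'c': at 1 ·f
pos 17 'c': at 4
pos 18 'b': at 5
pos 19 'c': at 6
pos 20 'b': at 7  ** P1@[16:20]
pos 21 'c': at 1 ·f
pos 22 'b': at 0 ·f
pos 23 'b': at 0
pos 24 'a': at 8
pos 25 'b': at 9
pos 26 'b': at 0 ·f
pos 27 'c': at 1
pos 28 'b': at 0 ·f
pos 29 'c': at 1
pos 30 'c': at 4
pos 31 'c': at 4 ·f
pos 32 'a': at 2 ·f
pos 33 'a': at 3  ** P0@[31:33]
pos 34 'a': at 8 ·f
pos 35 'b': at 9
pos 36 'a': at 10
pos 37 'c': at 11
pos 38 'a': at 12
pos 39 'b': at 13  ** P2@[34:39],P3@[37:39]
pos 40 'a': at 10 ·f
pos 41 'a': at 8 ·f
pos 42 'b': at 9
pos 43 'a': at 10
pos 44 'c': at 11
pos 45 'a': at 12
pos 46 'b': at 13  ** P2@[41:46],P3@[44:46]
pos 47 'a': at 10 ·f
pos 48 'b': at 9 ·f

Result: [[4,1],[7,3],[15,0],[20,1],[33,0],[39,2],[39,3],[46,2],[46,3]]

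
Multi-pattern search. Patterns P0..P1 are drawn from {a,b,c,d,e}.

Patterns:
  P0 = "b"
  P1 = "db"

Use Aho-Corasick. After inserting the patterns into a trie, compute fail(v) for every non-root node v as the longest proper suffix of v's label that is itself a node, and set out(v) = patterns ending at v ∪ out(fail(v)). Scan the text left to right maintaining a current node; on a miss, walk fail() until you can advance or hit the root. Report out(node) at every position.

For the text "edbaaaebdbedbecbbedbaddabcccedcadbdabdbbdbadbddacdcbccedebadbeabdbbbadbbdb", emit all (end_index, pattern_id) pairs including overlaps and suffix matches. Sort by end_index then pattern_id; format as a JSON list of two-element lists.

Build:
Trie (insert patterns):
  n0 'ε': b→1 d→2
  n1 'b': ·  [P0 ends]
  n2 'd': b→3
  n3 'db': ·  [P1 ends]

Failure links (BFS by depth):
  n1('b'): parent n0 fail=0; on 'b' 0 → fail=0;  out {0}∪∅={0}
  n2('d'): parent n0 fail=0; on 'd' 0 → fail=0;  out ∅∪∅=∅
  n3('db'): parent n2 fail=0; on 'b' 0 → fail=1;  out {1}∪{0}={0,1}

Scan:
[0] read 'e'  n0⇒n0
[1] read 'd'  n0⇒n2
[2] read 'b'  n2⇒n3  ** P0@[2:2],P1@[1:2]
[3] read 'a'  n3⇒n0 ·f
[4] read 'a'  n0⇒n0
[5] read 'a'  n0⇒n0
[6] read 'e'  n0⇒n0
[7] read 'b'  n0⇒n1  ** P0@[7:7]
[8] read 'd'  n1⇒n2 ·f
[9] read 'b'  n2⇒n3  ** P0@[9:9],P1@[8:9]
[10] read 'e'  n3⇒n0 ·f
[11] read 'd'  n0⇒n2
[12] read 'b'  n2⇒n3  ** P0@[12:12],P1@[11:12]
[13] read 'e'  n3⇒n0 ·f
[14] read 'c'  n0⇒n0
[15] read 'b'  n0⇒n1  ** P0@[15:15]
[16] read 'b'  n1⇒n1 ·f  ** P0@[16:16]
[17] read 'e'  n1⇒n0 ·f
[18] read 'd'  n0⇒n2
[19] read 'b'  n2⇒n3  ** P0@[19:19],P1@[18:19]
[20] read 'a'  n3⇒n0 ·f
[21] read 'd'  n0⇒n2
[22] read 'd'  n2⇒n2 ·f
[23] read 'a'  n2⇒n0 ·f
[24] read 'b'  n0⇒n1  ** P0@[24:24]
[25] read 'c'  n1⇒n0 ·f
[26] read 'c'  n0⇒n0
[27] read 'c'  n0⇒n0
[28] read 'e'  n0⇒n0
[29] read 'd'  n0⇒n2
[30] read 'c'  n2⇒n0 ·f
[31] read 'a'  n0⇒n0
[32] read 'd'  n0⇒n2
[33] read 'b'  n2⇒n3  ** P0@[33:33],P1@[32:33]
[34] read 'd'  n3⇒n2 ·f
[35] read 'a'  n2⇒n0 ·f
[36] read 'b'  n0⇒n1  ** P0@[36:36]
[37] read 'd'  n1⇒n2 ·f
[38] read 'b'  n2⇒n3  ** P0@[38:38],P1@[37:38]
[39] read 'b'  n3⇒n1 ·f  ** P0@[39:39]
[40] read 'd'  n1⇒n2 ·f
[41] read 'b'  n2⇒n3  ** P0@[41:41],P1@[40:41]
[42] read 'a'  n3⇒n0 ·f
[43] read 'd'  n0⇒n2
[44] read 'b'  n2⇒n3  ** P0@[44:44],P1@[43:44]
[45] read 'd'  n3⇒n2 ·f
[46] read 'd'  n2⇒n2 ·f
[47] read 'a'  n2⇒n0 ·f
[48] read 'c'  n0⇒n0
[49] read 'd'  n0⇒n2
[50] read 'c'  n2⇒n0 ·f
[51] read 'b'  n0⇒n1  ** P0@[51:51]
[52] read 'c'  n1⇒n0 ·f
[53] read 'c'  n0⇒n0
[54] read 'e'  n0⇒n0
[55] read 'd'  n0⇒n2
[56] read 'e'  n2⇒n0 ·f
[57] read 'b'  n0⇒n1  ** P0@[57:57]
[58] read 'a'  n1⇒n0 ·f
[59] read 'd'  n0⇒n2
[60] read 'b'  n2⇒n3  ** P0@[60:60],P1@[59:60]
[61] read 'e'  n3⇒n0 ·f
[62] read 'a'  n0⇒n0
[63] read 'b'  n0⇒n1  ** P0@[63:63]
[64] read 'd'  n1⇒n2 ·f
[65] read 'b'  n2⇒n3  ** P0@[65:65],P1@[64:65]
[66] read 'b'  n3⇒n1 ·f  ** P0@[66:66]
[67] read 'b'  n1⇒n1 ·f  ** P0@[67:67]
[68] read 'a'  n1⇒n0 ·f
[69] read 'd'  n0⇒n2
[70] read 'b'  n2⇒n3  ** P0@[70:70],P1@[69:70]
[71] read 'b'  n3⇒n1 ·f  ** P0@[71:71]
[72] read 'd'  n1⇒n2 ·f
[73] read 'b'  n2⇒n3  ** P0@[73:73],P1@[72:73]

Matches: [[2,0],[2,1],[7,0],[9,0],[9,1],[12,0],[12,1],[15,0],[16,0],[19,0],[19,1],[24,0],[33,0],[33,1],[36,0],[38,0],[38,1],[39,0],[41,0],[41,1],[44,0],[44,1],[51,0],[57,0],[60,0],[60,1],[63,0],[65,0],[65,1],[66,0],[67,0],[70,0],[70,1],[71,0],[73,0],[73,1]]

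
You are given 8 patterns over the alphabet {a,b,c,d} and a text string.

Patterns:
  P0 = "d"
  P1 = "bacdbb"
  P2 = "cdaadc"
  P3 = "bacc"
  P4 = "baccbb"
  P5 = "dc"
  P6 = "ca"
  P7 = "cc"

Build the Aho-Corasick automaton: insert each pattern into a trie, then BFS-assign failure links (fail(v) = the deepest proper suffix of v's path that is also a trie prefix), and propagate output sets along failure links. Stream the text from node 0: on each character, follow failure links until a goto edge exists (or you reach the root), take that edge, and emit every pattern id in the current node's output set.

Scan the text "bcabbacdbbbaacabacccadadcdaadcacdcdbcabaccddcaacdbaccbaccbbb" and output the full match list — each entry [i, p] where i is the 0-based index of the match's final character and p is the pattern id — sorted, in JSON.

Build automaton:
Trie (insert patterns):
  n0 'ε': b→2 c→8 d→1
  n1 'd': c→17  [P0 ends]
  n2 'b': a→3
  n3 'ba': c→4
  n4 'bac': c→14 d→5
  n5 'bacd': b→6
  n6 'bacdb': b→7
  n7 'bacdbb': ·  [P1 ends]
  n8 'c': a→18 c→19 d→9
  n9 'cd': a→10
  n10 'cda': a→11
  n11 'cdaa': d→12
  n12 'cdaad': c→13
  n13 'cdaadc': ·  [P2 ends]
  n14 'bacc': b→15  [P3 ends]
  n15 'baccb': b→16
  n16 'baccbb': ·  [P4 ends]
  n17 'dc': ·  [P5 ends]
  n18 'ca': ·  [P6 ends]
  n19 'cc': ·  [P7 ends]

Failure links (BFS by depth):
  fail(1) 'd': from fail(0)=0 chase 'd': 0 ⇒ 0;  out={0}∪out(0)={0}
  fail(2) 'b': from fail(0)=0 chase 'b': 0 ⇒ 0;  out=∅∪out(0)=∅
  fail(8) 'c': from fail(0)=0 chase 'c': 0 ⇒ 0;  out=∅∪out(0)=∅
  fail(3) 'ba': from fail(2)=0 chase 'a': 0 ⇒ 0;  out=∅∪out(0)=∅
  fail(9) 'cd': from fail(8)=0 chase 'd': 0 ⇒ 1;  out=∅∪out(1)={0}
  fail(17) 'dc': from fail(1)=0 chase 'c': 0 ⇒ 8;  out={5}∪out(8)={5}
  fail(18) 'ca': from fail(8)=0 chase 'a': 0 ⇒ 0;  out={6}∪out(0)={6}
  fail(19) 'cc': from fail(8)=0 chase 'c': 0 ⇒ 8;  out={7}∪out(8)={7}
  fail(4) 'bac': from fail(3)=0 chase 'c': 0 ⇒ 8;  out=∅∪out(8)=∅
  fail(10) 'cda': from fail(9)=1 chase 'a': 1→0 ⇒ 0;  out=∅∪out(0)=∅
  fail(5) 'bacd': from fail(4)=8 chase 'd': 8 ⇒ 9;  out=∅∪out(9)={0}
  fail(11) 'cdaa': from fail(10)=0 chase 'a': 0 ⇒ 0;  out=∅∪out(0)=∅
  fail(14) 'bacc': from fail(4)=8 chase 'c': 8 ⇒ 19;  out={3}∪out(19)={3,7}
  fail(6) 'bacdb': from fail(5)=9 chase 'b': 9→1→0 ⇒ 2;  out=∅∪out(2)=∅
  fail(12) 'cdaad': from fail(11)=0 chase 'd': 0 ⇒ 1;  out=∅∪out(1)={0}
  fail(15) 'baccb': from fail(14)=19 chase 'b': 19→8→0 ⇒ 2;  out=∅∪out(2)=∅
  fail(7) 'bacdbb': from fail(6)=2 chase 'b': 2→0 ⇒ 2;  out={1}∪out(2)={1}
  fail(13) 'cdaadc': from fail(12)=1 chase 'c': 1 ⇒ 17;  out={2}∪out(17)={2,5}
  fail(16) 'baccbb': from fail(15)=2 chase 'b': 2→0 ⇒ 2;  out={4}∪out(2)={4}

Scan:
pos 0 'b': at 2
pos 1 'c': at 8 (via fail)
pos 2 'a': at 18  → match P6@[1:2]
pos 3 'b': at 2 (via fail)
pos 4 'b': at 2 (via fail)
pos 5 'a': at 3
pos 6 'c': at 4
pos 7 'd': at 5  → match P0@[7:7]
pos 8 'b': at 6
pos 9 'b': at 7  → match P1@[4:9]
pos 10 'b': at 2 (via fail)
pos 11 'a': at 3
pos 12 'a': at 0 (via fail)
pos 13 'c': at 8
pos 14 'a': at 18  → match P6@[13:14]
pos 15 'b': at 2 (via fail)
pos 16 'a': at 3
pos 17 'c': at 4
pos 18 'c': at 14  → match P3@[15:18],P7@[17:18]
pos 19 'c': at 19 (via fail)  → match P7@[18:19]
pos 20 'a': at 18 (via fail)  → match P6@[19:20]
pos 21 'd': at 1 (via fail)  → match P0@[21:21]
pos 22 'a': at 0 (via fail)
pos 23 'd': at 1  → match P0@[23:23]
pos 24 'c': at 17  → match P5@[23:24]
pos 25 'd': at 9 (via fail)  → match P0@[25:25]
pos 26 'a': at 10
pos 27 'a': at 11
pos 28 'd': at 12  → match P0@[28:28]
pos 29 'c': at 13  → match P2@[24:29],P5@[28:29]
pos 30 'a': at 18 (via fail)  → match P6@[29:30]
pos 31 'c': at 8 (via fail)
pos 32 'd': at 9  → match P0@[32:32]
pos 33 'c': at 17 (via fail)  → match P5@[32:33]
pos 34 'd': at 9 (via fail)  → match P0@[34:34]
pos 35 'b': at 2 (via fail)
pos 36 'c': at 8 (via fail)
pos 37 'a': at 18  → match P6@[36:37]
pos 38 'b': at 2 (via fail)
pos 39 'a': at 3
pos 40 'c': at 4
pos 41 'c': at 14  → match P3@[38:41],P7@[40:41]
pos 42 'd': at 9 (via fail)  → match P0@[42:42]
pos 43 'd': at 1 (via fail)  → match P0@[43:43]
pos 44 'c': at 17  → match P5@[43:44]
pos 45 'a': at 18 (via fail)  → match P6@[44:45]
pos 46 'a': at 0 (via fail)
pos 47 'c': at 8
pos 48 'd': at 9  → match P0@[48:48]
pos 49 'b': at 2 (via fail)
pos 50 'a': at 3
pos 51 'c': at 4
pos 52 'c': at 14  → match P3@[49:52],P7@[51:52]
pos 53 'b': at 15
pos 54 'a': at 3 (via fail)
pos 55 'c': at 4
pos 56 'c': at 14  → match P3@[53:56],P7@[55:56]
pos 57 'b': at 15
pos 58 'b': at 16  → match P4@[53:58]
pos 59 'b': at 2 (via fail)

Matches: [[2,6],[7,0],[9,1],[14,6],[18,3],[18,7],[19,7],[20,6],[21,0],[23,0],[24,5],[25,0],[28,0],[29,2],[29,5],[30,6],[32,0],[33,5],[34,0],[37,6],[41,3],[41,7],[42,0],[43,0],[44,5],[45,6],[48,0],[52,3],[52,7],[56,3],[56,7],[58,4]]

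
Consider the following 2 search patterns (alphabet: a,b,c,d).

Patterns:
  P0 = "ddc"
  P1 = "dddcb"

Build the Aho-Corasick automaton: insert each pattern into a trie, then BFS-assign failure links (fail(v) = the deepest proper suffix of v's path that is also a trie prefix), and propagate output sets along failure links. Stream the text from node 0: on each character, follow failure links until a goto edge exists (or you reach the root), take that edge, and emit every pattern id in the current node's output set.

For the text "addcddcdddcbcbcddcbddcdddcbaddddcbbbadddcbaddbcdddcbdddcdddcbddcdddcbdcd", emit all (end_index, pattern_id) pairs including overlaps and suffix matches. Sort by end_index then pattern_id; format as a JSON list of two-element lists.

Build:
Trie nodes:
  n0 'ε': d→1
  n1 'd': d→2
  n2 'dd': c→3 d→4
  n3 'ddc': ·  ←P0
  n4 'ddd': c→5
  n5 'dddc': b→6
  n6 'dddcb': ·  ←P1

Failure links (BFS by depth):
  fail(1) 'd': from fail(0)=0 chase 'd': 0 ⇒ 0;  out=∅∪out(0)=∅
  fail(2) 'dd': from fail(1)=0 chase 'd': 0 ⇒ 1;  out=∅∪out(1)=∅
  fail(3) 'ddc': from fail(2)=1 chase 'c': 1→0 ⇒ 0;  out={0}∪out(0)={0}
  fail(4) 'ddd': from fail(2)=1 chase 'd': 1 ⇒ 2;  out=∅∪out(2)=∅
  fail(5) 'dddc': from fail(4)=2 chase 'c': 2 ⇒ 3;  out=∅∪out(3)={0}
  fail(6) 'dddcb': from fail(5)=3 chase 'b': 3→0 ⇒ 0;  out={1}∪out(0)={1}

Scan:
[0] read 'a'  n0⇒n0
[1] read 'd'  n0⇒n1
[2] read 'd'  n1⇒n2
[3] read 'c'  n2⇒n3  emit P0@[1:3]
[4] read 'd'  n3⇒n1 (via fail)
[5] read 'd'  n1⇒n2
[6] read 'c'  n2⇒n3  emit P0@[4:6]
[7] read 'd'  n3⇒n1 (via fail)
[8] read 'd'  n1⇒n2
[9] read 'd'  n2⇒n4
[10] read 'c'  n4⇒n5  emit P0@[8:10]
[11] read 'b'  n5⇒n6  emit P1@[7:11]
[12] read 'c'  n6⇒n0 (via fail)
[13] read 'b'  n0⇒n0
[14] read 'c'  n0⇒n0
[15] read 'd'  n0⇒n1
[16] read 'd'  n1⇒n2
[17] read 'c'  n2⇒n3  emit P0@[15:17]
[18] read 'b'  n3⇒n0 (via fail)
[19] read 'd'  n0⇒n1
[20] read 'd'  n1⇒n2
[21] read 'c'  n2⇒n3  emit P0@[19:21]
[22] read 'd'  n3⇒n1 (via fail)
[23] read 'd'  n1⇒n2
[24] read 'd'  n2⇒n4
[25] read 'c'  n4⇒n5  emit P0@[23:25]
[26] read 'b'  n5⇒n6  emit P1@[22:26]
[27] read 'a'  n6⇒n0 (via fail)
[28] read 'd'  n0⇒n1
[29] read 'd'  n1⇒n2
[30] read 'd'  n2⇒n4
[31] read 'd'  n4⇒n4 (via fail)
[32] read 'c'  n4⇒n5  emit P0@[30:32]
[33] read 'b'  n5⇒n6  emit P1@[29:33]
[34] read 'b'  n6⇒n0 (via fail)
[35] read 'b'  n0⇒n0
[36] read 'a'  n0⇒n0
[37] read 'd'  n0⇒n1
[38] read 'd'  n1⇒n2
[39] read 'd'  n2⇒n4
[40] read 'c'  n4⇒n5  emit P0@[38:40]
[41] read 'b'  n5⇒n6  emit P1@[37:41]
[42] read 'a'  n6⇒n0 (via fail)
[43] read 'd'  n0⇒n1
[44] read 'd'  n1⇒n2
[45] read 'b'  n2⇒n0 (via fail)
[46] read 'c'  n0⇒n0
[47] read 'd'  n0⇒n1
[48] read 'd'  n1⇒n2
[49] read 'd'  n2⇒n4
[50] read 'c'  n4⇒n5  emit P0@[48:50]
[51] read 'b'  n5⇒n6  emit P1@[47:51]
[52] read 'd'  n6⇒n1 (via fail)
[53] read 'd'  n1⇒n2
[54] read 'd'  n2⇒n4
[55] read 'c'  n4⇒n5  emit P0@[53:55]
[56] read 'd'  n5⇒n1 (via fail)
[57] read 'd'  n1⇒n2
[58] read 'd'  n2⇒n4
[59] read 'c'  n4⇒n5  emit P0@[57:59]
[60] read 'b'  n5⇒n6  emit P1@[56:60]
[61] read 'd'  n6⇒n1 (via fail)
[62] read 'd'  n1⇒n2
[63] read 'c'  n2⇒n3  emit P0@[61:63]
[64] read 'd'  n3⇒n1 (via fail)
[65] read 'd'  n1⇒n2
[66] read 'd'  n2⇒n4
[67] read 'c'  n4⇒n5  emit P0@[65:67]
[68] read 'b'  n5⇒n6  emit P1@[64:68]
[69] read 'd'  n6⇒n1 (via fail)
[70] read 'c'  n1⇒n0 (via fail)
[71] read 'd'  n0⇒n1

All matches (sorted): [[3,0],[6,0],[10,0],[11,1],[17,0],[21,0],[25,0],[26,1],[32,0],[33,1],[40,0],[41,1],[50,0],[51,1],[55,0],[59,0],[60,1],[63,0],[67,0],[68,1]]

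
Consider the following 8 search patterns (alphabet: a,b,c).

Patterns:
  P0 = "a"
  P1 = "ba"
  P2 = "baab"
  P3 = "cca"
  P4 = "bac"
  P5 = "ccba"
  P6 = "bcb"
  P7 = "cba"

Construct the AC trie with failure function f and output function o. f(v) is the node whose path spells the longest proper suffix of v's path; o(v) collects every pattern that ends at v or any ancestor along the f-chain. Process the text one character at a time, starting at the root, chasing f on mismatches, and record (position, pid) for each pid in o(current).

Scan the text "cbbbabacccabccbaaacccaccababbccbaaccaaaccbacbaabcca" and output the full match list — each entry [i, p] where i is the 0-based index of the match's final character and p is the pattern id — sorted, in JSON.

Construct AC machine:
Trie nodes:
  0='ε' goto a→1 b→2 c→6
  1='a' goto ·  ←P0
  2='b' goto a→3 c→12
  3='ba' goto a→4 c→9  ←P1
  4='baa' goto b→5
  5='baab' goto ·  ←P2
  6='c' goto b→14 c→7
  7='cc' goto a→8 b→10
  8='cca' goto ·  ←P3
  9='bac' goto ·  ←P4
  10='ccb' goto a→11
  11='ccba' goto ·  ←P5
  12='bc' goto b→13
  13='bcb' goto ·  ←P6
  14='cb' goto a→15
  15='cba' goto ·  ←P7

Failure links (BFS by depth):
  n1('a'): parent n0 fail=0; on 'a' 0 → fail=0;  out {0}∪∅={0}
  n2('b'): parent n0 fail=0; on 'b' 0 → fail=0;  out ∅∪∅=∅
  n6('c'): parent n0 fail=0; on 'c' 0 → fail=0;  out ∅∪∅=∅
  n3('ba'): parent n2 fail=0; on 'a' 0 → fail=1;  out {1}∪{0}={0,1}
  n7('cc'): parent n6 fail=0; on 'c' 0 → fail=6;  out ∅∪∅=∅
  n12('bc'): parent n2 fail=0; on 'c' 0 → fail=6;  out ∅∪∅=∅
  n14('cb'): parent n6 fail=0; on 'b' 0 → fail=2;  out ∅∪∅=∅
  n4('baa'): parent n3 fail=1; on 'a' 1→0 → fail=1;  out ∅∪{0}={0}
  n8('cca'): parent n7 fail=6; on 'a' 6→0 → fail=1;  out {3}∪{0}={0,3}
  n9('bac'): parent n3 fail=1; on 'c' 1→0 → fail=6;  out {4}∪∅={4}
  n10('ccb'): parent n7 fail=6; on 'b' 6 → fail=14;  out ∅∪∅=∅
  n13('bcb'): parent n12 fail=6; on 'b' 6 → fail=14;  out {6}∪∅={6}
  n15('cba'): parent n14 fail=2; on 'a' 2 → fail=3;  out {7}∪{0,1}={0,1,7}
  n5('baab'): parent n4 fail=1; on 'b' 1→0 → fail=2;  out {2}∪∅={2}
  n11('ccba'): parent n10 fail=14; on 'a' 14 → fail=15;  out {5}∪{0,1,7}={0,1,5,7}

Scan:
[0] read 'c'  n0⇒n6
[1] read 'b'  n6⇒n14
[2] read 'b'  n14⇒n2 (via fail)
[3] read 'b'  n2⇒n2 (via fail)
[4] read 'a'  n2⇒n3  emit P0@[4:4],P1@[3:4]
[5] read 'b'  n3⇒n2 (via fail)
[6] read 'a'  n2⇒n3  emit P0@[6:6],P1@[5:6]
[7] read 'c'  n3⇒n9  emit P4@[5:7]
[8] read 'c'  n9⇒n7 (via fail)
[9] read 'c'  n7⇒n7 (via fail)
[10] read 'a'  n7⇒n8  emit P0@[10:10],P3@[8:10]
[11] read 'b'  n8⇒n2 (via fail)
[12] read 'c'  n2⇒n12
[13] read 'c'  n12⇒n7 (via fail)
[14] read 'b'  n7⇒n10
[15] read 'a'  n10⇒n11  emit P0@[15:15],P1@[14:15],P5@[12:15],P7@[13:15]
[16] read 'a'  n11⇒n4 (via fail)  emit P0@[16:16]
[17] read 'a'  n4⇒n1 (via fail)  emit P0@[17:17]
[18] read 'c'  n1⇒n6 (via fail)
[19] read 'c'  n6⇒n7
[20] read 'c'  n7⇒n7 (via fail)
[21] read 'a'  n7⇒n8  emit P0@[21:21],P3@[19:21]
[22] read 'c'  n8⇒n6 (via fail)
[23] read 'c'  n6⇒n7
[24] read 'a'  n7⇒n8  emit P0@[24:24],P3@[22:24]
[25] read 'b'  n8⇒n2 (via fail)
[26] read 'a'  n2⇒n3  emit P0@[26:26],P1@[25:26]
[27] read 'b'  n3⇒n2 (via fail)
[28] read 'b'  n2⇒n2 (via fail)
[29] read 'c'  n2⇒n12
[30] read 'c'  n12⇒n7 (via fail)
[31] read 'b'  n7⇒n10
[32] read 'a'  n10⇒n11  emit P0@[32:32],P1@[31:32],P5@[29:32],P7@[30:32]
[33] read 'a'  n11⇒n4 (via fail)  emit P0@[33:33]
[34] read 'c'  n4⇒n6 (via fail)
[35] read 'c'  n6⇒n7
[36] read 'a'  n7⇒n8  emit P0@[36:36],P3@[34:36]
[37] read 'a'  n8⇒n1 (via fail)  emit P0@[37:37]
[38] read 'a'  n1⇒n1 (via fail)  emit P0@[38:38]
[39] read 'c'  n1⇒n6 (via fail)
[40] read 'c'  n6⇒n7
[41] read 'b'  n7⇒n10
[42] read 'a'  n10⇒n11  emit P0@[42:42],P1@[41:42],P5@[39:42],P7@[40:42]
[43] read 'c'  n11⇒n9 (via fail)  emit P4@[41:43]
[44] read 'b'  n9⇒n14 (via fail)
[45] read 'a'  n14⇒n15  emit P0@[45:45],P1@[44:45],P7@[43:45]
[46] read 'a'  n15⇒n4 (via fail)  emit P0@[46:46]
[47] read 'b'  n4⇒n5  emit P2@[44:47]
[48] read 'c'  n5⇒n12 (via fail)
[49] read 'c'  n12⇒n7 (via fail)
[50] read 'a'  n7⇒n8  emit P0@[50:50],P3@[48:50]

Result: [[4,0],[4,1],[6,0],[6,1],[7,4],[10,0],[10,3],[15,0],[15,1],[15,5],[15,7],[16,0],[17,0],[21,0],[21,3],[24,0],[24,3],[26,0],[26,1],[32,0],[32,1],[32,5],[32,7],[33,0],[36,0],[36,3],[37,0],[38,0],[42,0],[42,1],[42,5],[42,7],[43,4],[45,0],[45,1],[45,7],[46,0],[47,2],[50,0],[50,3]]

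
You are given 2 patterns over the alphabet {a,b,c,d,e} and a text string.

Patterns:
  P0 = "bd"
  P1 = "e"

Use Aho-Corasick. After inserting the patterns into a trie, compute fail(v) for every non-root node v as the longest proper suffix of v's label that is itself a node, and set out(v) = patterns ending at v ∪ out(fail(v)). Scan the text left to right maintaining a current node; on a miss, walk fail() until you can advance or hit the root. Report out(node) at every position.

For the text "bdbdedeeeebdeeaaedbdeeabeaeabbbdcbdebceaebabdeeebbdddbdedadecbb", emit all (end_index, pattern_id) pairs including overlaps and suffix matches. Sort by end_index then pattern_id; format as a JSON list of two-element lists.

Build:
Trie nodes:
  n0 'ε': b→1 e→3
  n1 'b': d→2
  n2 'bd': ·  ←P0
  n3 'e': ·  ←P1

BFS fail/out derivation:
  n1('b'): parent n0 fail=0; on 'b' 0 → fail=0;  out ∅∪∅=∅
  n3('e'): parent n0 fail=0; on 'e' 0 → fail=0;  out {1}∪∅={1}
  n2('bd'): parent n1 fail=0; on 'd' 0 → fail=0;  out {0}∪∅={0}

Text stream:
[0] read 'b'  n0⇒n1
[1] read 'd'  n1⇒n2  ** P0@[0:1]
[2] read 'b'  n2⇒n1 ·f
[3] read 'd'  n1⇒n2  ** P0@[2:3]
[4] read 'e'  n2⇒n3 ·f  ** P1@[4:4]
[5] read 'd'  n3⇒n0 ·f
[6] read 'e'  n0⇒n3  ** P1@[6:6]
[7] read 'e'  n3⇒n3 ·f  ** P1@[7:7]
[8] read 'e'  n3⇒n3 ·f  ** P1@[8:8]
[9] read 'e'  n3⇒n3 ·f  ** P1@[9:9]
[10] read 'b'  n3⇒n1 ·f
[11] read 'd'  n1⇒n2  ** P0@[10:11]
[12] read 'e'  n2⇒n3 ·f  ** P1@[12:12]
[13] read 'e'  n3⇒n3 ·f  ** P1@[13:13]
[14] read 'a'  n3⇒n0 ·f
[15] read 'a'  n0⇒n0
[16] read 'e'  n0⇒n3  ** P1@[16:16]
[17] read 'd'  n3⇒n0 ·f
[18] read 'b'  n0⇒n1
[19] read 'd'  n1⇒n2  ** P0@[18:19]
[20] read 'e'  n2⇒n3 ·f  ** P1@[20:20]
[21] read 'e'  n3⇒n3 ·f  ** P1@[21:21]
[22] read 'a'  n3⇒n0 ·f
[23] read 'b'  n0⇒n1
[24] read 'e'  n1⇒n3 ·f  ** P1@[24:24]
[25] read 'a'  n3⇒n0 ·f
[26] read 'e'  n0⇒n3  ** P1@[26:26]
[27] read 'a'  n3⇒n0 ·f
[28] read 'b'  n0⇒n1
[29] read 'b'  n1⇒n1 ·f
[30] read 'b'  n1⇒n1 ·f
[31] read 'd'  n1⇒n2  ** P0@[30:31]
[32] read 'c'  n2⇒n0 ·f
[33] read 'b'  n0⇒n1
[34] read 'd'  n1⇒n2  ** P0@[33:34]
[35] read 'e'  n2⇒n3 ·f  ** P1@[35:35]
[36] read 'b'  n3⇒n1 ·f
[37] read 'c'  n1⇒n0 ·f
[38] read 'e'  n0⇒n3  ** P1@[38:38]
[39] read 'a'  n3⇒n0 ·f
[40] read 'e'  n0⇒n3  ** P1@[40:40]
[41] read 'b'  n3⇒n1 ·f
[42] read 'a'  n1⇒n0 ·f
[43] read 'b'  n0⇒n1
[44] read 'd'  n1⇒n2  ** P0@[43:44]
[45] read 'e'  n2⇒n3 ·f  ** P1@[45:45]
[46] read 'e'  n3⇒n3 ·f  ** P1@[46:46]
[47] read 'e'  n3⇒n3 ·f  ** P1@[47:47]
[48] read 'b'  n3⇒n1 ·f
[49] read 'b'  n1⇒n1 ·f
[50] read 'd'  n1⇒n2  ** P0@[49:50]
[51] read 'd'  n2⇒n0 ·f
[52] read 'd'  n0⇒n0
[53] read 'b'  n0⇒n1
[54] read 'd'  n1⇒n2  ** P0@[53:54]
[55] read 'e'  n2⇒n3 ·f  ** P1@[55:55]
[56] read 'd'  n3⇒n0 ·f
[57] read 'a'  n0⇒n0
[58] read 'd'  n0⇒n0
[59] read 'e'  n0⇒n3  ** P1@[59:59]
[60] read 'c'  n3⇒n0 ·f
[61] read 'b'  n0⇒n1
[62] read 'b'  n1⇒n1 ·f

Result: [[1,0],[3,0],[4,1],[6,1],[7,1],[8,1],[9,1],[11,0],[12,1],[13,1],[16,1],[19,0],[20,1],[21,1],[24,1],[26,1],[31,0],[34,0],[35,1],[38,1],[40,1],[44,0],[45,1],[46,1],[47,1],[50,0],[54,0],[55,1],[59,1]]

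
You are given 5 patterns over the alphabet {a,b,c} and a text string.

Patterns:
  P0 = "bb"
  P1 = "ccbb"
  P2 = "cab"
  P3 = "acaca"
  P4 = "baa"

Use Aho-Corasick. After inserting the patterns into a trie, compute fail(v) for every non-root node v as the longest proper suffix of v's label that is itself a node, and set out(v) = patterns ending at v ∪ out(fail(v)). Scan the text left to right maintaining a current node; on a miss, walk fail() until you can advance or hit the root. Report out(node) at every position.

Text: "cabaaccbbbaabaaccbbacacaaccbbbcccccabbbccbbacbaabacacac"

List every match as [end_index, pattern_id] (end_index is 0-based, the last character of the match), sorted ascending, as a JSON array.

Build:
Trie nodes:
  n0 'ε': a→9 b→1 c→3
  n1 'b': a→14 b→2
  n2 'bb': ·  ←P0
  n3 'c': a→7 c→4
  n4 'cc': b→5
  n5 'ccb': b→6
  n6 'ccbb': ·  ←P1
  n7 'ca': b→8
  n8 'cab': ·  ←P2
  n9 'a': c→10
  n10 'ac': a→11
  n11 'aca': c→12
  n12 'acac': a→13
  n13 'acaca': ·  ←P3
  n14 'ba': a→15
  n15 'baa': ·  ←P4

BFS fail/out derivation:
  fail(1) 'b': from fail(0)=0 chase 'b': 0 ⇒ 0;  out=∅∪out(0)=∅
  fail(3) 'c': from fail(0)=0 chase 'c': 0 ⇒ 0;  out=∅∪out(0)=∅
  fail(9) 'a': from fail(0)=0 chase 'a': 0 ⇒ 0;  out=∅∪out(0)=∅
  fail(2) 'bb': from fail(1)=0 chase 'b': 0 ⇒ 1;  out={0}∪out(1)={0}
  fail(4) 'cc': from fail(3)=0 chase 'c': 0 ⇒ 3;  out=∅∪out(3)=∅
  fail(7) 'ca': from fail(3)=0 chase 'a': 0 ⇒ 9;  out=∅∪out(9)=∅
  fail(10) 'ac': from fail(9)=0 chase 'c': 0 ⇒ 3;  out=∅∪out(3)=∅
  fail(14) 'ba': from fail(1)=0 chase 'a': 0 ⇒ 9;  out=∅∪out(9)=∅
  fail(5) 'ccb': from fail(4)=3 chase 'b': 3→0 ⇒ 1;  out=∅∪out(1)=∅
  fail(8) 'cab': from fail(7)=9 chase 'b': 9→0 ⇒ 1;  out={2}∪out(1)={2}
  fail(11) 'aca': from fail(10)=3 chase 'a': 3 ⇒ 7;  out=∅∪out(7)=∅
  fail(15) 'baa': from fail(14)=9 chase 'a': 9→0 ⇒ 9;  out={4}∪out(9)={4}
  fail(6) 'ccbb': from fail(5)=1 chase 'b': 1 ⇒ 2;  out={1}∪out(2)={0,1}
  fail(12) 'acac': from fail(11)=7 chase 'c': 7→9 ⇒ 10;  out=∅∪out(10)=∅
  fail(13) 'acaca': from fail(12)=10 chase 'a': 10 ⇒ 11;  out={3}∪out(11)={3}

Run:
i=0 'c': node 0→3
i=1 'a': node 3→7
i=2 'b': node 7→8  → match P2@[0:2]
i=3 'a': node 8→14 ·f
i=4 'a': node 14→15  → match P4@[2:4]
i=5 'c': node 15→10 ·f
i=6 'c': node 10→4 ·f
i=7 'b': node 4→5
i=8 'b': node 5→6  → match P0@[7:8],P1@[5:8]
i=9 'b': node 6→2 ·f  → match P0@[8:9]
i=10 'a': node 2→14 ·f
i=11 'a': node 14→15  → match P4@[9:11]
i=12 'b': node 15→1 ·f
i=13 'a': node 1→14
i=14 'a': node 14→15  → match P4@[12:14]
i=15 'c': node 15→10 ·f
i=16 'c': node 10→4 ·f
i=17 'b': node 4→5
i=18 'b': node 5→6  → match P0@[17:18],P1@[15:18]
i=19 'a': node 6→14 ·f
i=20 'c': node 14→10 ·f
i=21 'a': node 10→11
i=22 'c': node 11→12
i=23 'a': node 12→13  → match P3@[19:23]
i=24 'a': node 13→9 ·f
i=25 'c': node 9→10
i=26 'c': node 10→4 ·f
i=27 'b': node 4→5
i=28 'b': node 5→6  → match P0@[27:28],P1@[25:28]
i=29 'b': node 6→2 ·f  → match P0@[28:29]
i=30 'c': node 2→3 ·f
i=31 'c': node 3→4
i=32 'c': node 4→4 ·f
i=33 'c': node 4→4 ·f
i=34 'c': node 4→4 ·f
i=35 'a': node 4→7 ·f
i=36 'b': node 7→8  → match P2@[34:36]
i=37 'b': node 8→2 ·f  → match P0@[36:37]
i=38 'b': node 2→2 ·f  → match P0@[37:38]
i=39 'c': node 2→3 ·f
i=40 'c': node 3→4
i=41 'b': node 4→5
i=42 'b': node 5→6  → match P0@[41:42],P1@[39:42]
i=43 'a': node 6→14 ·f
i=44 'c': node 14→10 ·f
i=45 'b': node 10→1 ·f
i=46 'a': node 1→14
i=47 'a': node 14→15  → match P4@[45:47]
i=48 'b': node 15→1 ·f
i=49 'a': node 1→14
i=50 'c': node 14→10 ·f
i=51 'a': node 10→11
i=52 'c': node 11→12
i=53 'a': node 12→13  → match P3@[49:53]
i=54 'c': node 13→12 ·f

Result: [[2,2],[4,4],[8,0],[8,1],[9,0],[11,4],[14,4],[18,0],[18,1],[23,3],[28,0],[28,1],[29,0],[36,2],[37,0],[38,0],[42,0],[42,1],[47,4],[53,3]]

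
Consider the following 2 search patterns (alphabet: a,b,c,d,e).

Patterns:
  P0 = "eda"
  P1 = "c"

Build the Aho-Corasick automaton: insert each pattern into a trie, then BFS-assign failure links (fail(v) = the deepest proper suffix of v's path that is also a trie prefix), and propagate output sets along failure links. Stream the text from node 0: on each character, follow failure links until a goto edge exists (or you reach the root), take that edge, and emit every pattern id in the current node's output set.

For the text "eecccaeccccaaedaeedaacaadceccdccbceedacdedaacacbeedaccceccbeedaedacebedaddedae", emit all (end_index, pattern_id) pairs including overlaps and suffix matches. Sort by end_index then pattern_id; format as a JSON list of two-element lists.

Construct AC machine:
Trie nodes:
  0='ε' goto c→4 e→1
  1='e' goto d→2
  2='ed' goto a→3
  3='eda' goto ·  [P0 ends]
  4='c' goto ·  [P1 ends]

Failure links (BFS by depth):
  fail(1) 'e': from fail(0)=0 chase 'e': 0 ⇒ 0;  out=∅∪out(0)=∅
  fail(4) 'c': from fail(0)=0 chase 'c': 0 ⇒ 0;  out={1}∪out(0)={1}
  fail(2) 'ed': from fail(1)=0 chase 'd': 0 ⇒ 0;  out=∅∪out(0)=∅
  fail(3) 'eda': from fail(2)=0 chase 'a': 0 ⇒ 0;  out={0}∪out(0)={0}

Text stream:
i=0 'e': node 0→1
i=1 'e': node 1→1 ·f
i=2 'c': node 1→4 ·f  → match P1@[2:2]
i=3 'c': node 4→4 ·f  → match P1@[3:3]
i=4 'c': node 4→4 ·f  → match P1@[4:4]
i=5 'a': node 4→0 ·f
i=6 'e': node 0→1
i=7 'c': node 1→4 ·f  → match P1@[7:7]
i=8 'c': node 4→4 ·f  → match P1@[8:8]
i=9 'c': node 4→4 ·f  → match P1@[9:9]
i=10 'c': node 4→4 ·f  → match P1@[10:10]
i=11 'a': node 4→0 ·f
i=12 'a': node 0→0
i=13 'e': node 0→1
i=14 'd': node 1→2
i=15 'a': node 2→3  → match P0@[13:15]
i=16 'e': node 3→1 ·f
i=17 'e': node 1→1 ·f
i=18 'd': node 1→2
i=19 'a': node 2→3  → match P0@[17:19]
i=20 'a': node 3→0 ·f
i=21 'c': node 0→4  → match P1@[21:21]
i=22 'a': node 4→0 ·f
i=23 'a': node 0→0
i=24 'd': node 0→0
i=25 'c': node 0→4  → match P1@[25:25]
i=26 'e': node 4→1 ·f
i=27 'c': node 1→4 ·f  → match P1@[27:27]
i=28 'c': node 4→4 ·f  → match P1@[28:28]
i=29 'd': node 4→0 ·f
i=30 'c': node 0→4  → match P1@[30:30]
i=31 'c': node 4→4 ·f  → match P1@[31:31]
i=32 'b': node 4→0 ·f
i=33 'c': node 0→4  → match P1@[33:33]
i=34 'e': node 4→1 ·f
i=35 'e': node 1→1 ·f
i=36 'd': node 1→2
i=37 'a': node 2→3  → match P0@[35:37]
i=38 'c': node 3→4 ·f  → match P1@[38:38]
i=39 'd': node 4→0 ·f
i=40 'e': node 0→1
i=41 'd': node 1→2
i=42 'a': node 2→3  → match P0@[40:42]
i=43 'a': node 3→0 ·f
i=44 'c': node 0→4  → match P1@[44:44]
i=45 'a': node 4→0 ·f
i=46 'c': node 0→4  → match P1@[46:46]
i=47 'b': node 4→0 ·f
i=48 'e': node 0→1
i=49 'e': node 1→1 ·f
i=50 'd': node 1→2
i=51 'a': node 2→3  → match P0@[49:51]
i=52 'c': node 3→4 ·f  → match P1@[52:52]
i=53 'c': node 4→4 ·f  → match P1@[53:53]
i=54 'c': node 4→4 ·f  → match P1@[54:54]
i=55 'e': node 4→1 ·f
i=56 'c': node 1→4 ·f  → match P1@[56:56]
i=57 'c': node 4→4 ·f  → match P1@[57:57]
i=58 'b': node 4→0 ·f
i=59 'e': node 0→1
i=60 'e': node 1→1 ·f
i=61 'd': node 1→2
i=62 'a': node 2→3  → match P0@[60:62]
i=63 'e': node 3→1 ·f
i=64 'd': node 1→2
i=65 'a': node 2→3  → match P0@[63:65]
i=66 'c': node 3→4 ·f  → match P1@[66:66]
i=67 'e': node 4→1 ·f
i=68 'b': node 1→0 ·f
i=69 'e': node 0→1
i=70 'd': node 1→2
i=71 'a': node 2→3  → match P0@[69:71]
i=72 'd': node 3→0 ·f
i=73 'd': node 0→0
i=74 'e': node 0→1
i=75 'd': node 1→2
i=76 'a': node 2→3  → match P0@[74:76]
i=77 'e': node 3→1 ·f

Result: [[2,1],[3,1],[4,1],[7,1],[8,1],[9,1],[10,1],[15,0],[19,0],[21,1],[25,1],[27,1],[28,1],[30,1],[31,1],[33,1],[37,0],[38,1],[42,0],[44,1],[46,1],[51,0],[52,1],[53,1],[54,1],[56,1],[57,1],[62,0],[65,0],[66,1],[71,0],[76,0]]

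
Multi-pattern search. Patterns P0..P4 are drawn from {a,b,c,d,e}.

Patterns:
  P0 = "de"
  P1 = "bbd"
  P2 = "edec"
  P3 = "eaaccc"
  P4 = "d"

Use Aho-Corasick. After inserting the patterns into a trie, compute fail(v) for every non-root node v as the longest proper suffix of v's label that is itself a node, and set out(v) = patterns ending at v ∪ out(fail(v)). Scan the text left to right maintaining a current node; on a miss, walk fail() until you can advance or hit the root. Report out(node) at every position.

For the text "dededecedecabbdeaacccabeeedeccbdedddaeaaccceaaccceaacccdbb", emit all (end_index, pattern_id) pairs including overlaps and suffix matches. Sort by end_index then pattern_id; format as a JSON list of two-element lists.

Construct AC machine:
Trie (insert patterns):
  0='ε' goto b→3 d→1 e→6
  1='d' goto e→2  ←P4
  2='de' goto ·  ←P0
  3='b' goto b→4
  4='bb' goto d→5
  5='bbd' goto ·  ←P1
  6='e' goto a→10 d→7
  7='ed' goto e→8
  8='ede' goto c→9
  9='edec' goto ·  ←P2
  10='ea' goto a→11
  11='eaa' goto c→12
  12='eaac' goto c→13
  13='eaacc' goto c→14
  14='eaaccc' goto ·  ←P3

BFS fail/out derivation:
  fail(1) 'd': from fail(0)=0 chase 'd': 0 ⇒ 0;  out={4}∪out(0)={4}
  fail(3) 'b': from fail(0)=0 chase 'b': 0 ⇒ 0;  out=∅∪out(0)=∅
  fail(6) 'e': from fail(0)=0 chase 'e': 0 ⇒ 0;  out=∅∪out(0)=∅
  fail(2) 'de': from fail(1)=0 chase 'e': 0 ⇒ 6;  out={0}∪out(6)={0}
  fail(4) 'bb': from fail(3)=0 chase 'b': 0 ⇒ 3;  out=∅∪out(3)=∅
  fail(7) 'ed': from fail(6)=0 chase 'd': 0 ⇒ 1;  out=∅∪out(1)={4}
  fail(10) 'ea': from fail(6)=0 chase 'a': 0 ⇒ 0;  out=∅∪out(0)=∅
  fail(5) 'bbd': from fail(4)=3 chase 'd': 3→0 ⇒ 1;  out={1}∪out(1)={1,4}
  fail(8) 'ede': from fail(7)=1 chase 'e': 1 ⇒ 2;  out=∅∪out(2)={0}
  fail(11) 'eaa': from fail(10)=0 chase 'a': 0 ⇒ 0;  out=∅∪out(0)=∅
  fail(9) 'edec': from fail(8)=2 chase 'c': 2→6→0 ⇒ 0;  out={2}∪out(0)={2}
  fail(12) 'eaac': from fail(11)=0 chase 'c': 0 ⇒ 0;  out=∅∪out(0)=∅
  fail(13) 'eaacc': from fail(12)=0 chase 'c': 0 ⇒ 0;  out=∅∪out(0)=∅
  fail(14) 'eaaccc': from fail(13)=0 chase 'c': 0 ⇒ 0;  out={3}∪out(0)={3}

Scan:
[0] read 'd'  n0⇒n1  → match P4@[0:0]
[1] read 'e'  n1⇒n2  → match P0@[0:1]
[2] read 'd'  n2⇒n7 ·f  → match P4@[2:2]
[3] read 'e'  n7⇒n8  → match P0@[2:3]
[4] read 'd'  n8⇒n7 ·f  → match P4@[4:4]
[5] read 'e'  n7⇒n8  → match P0@[4:5]
[6] read 'c'  n8⇒n9  → match P2@[3:6]
[7] read 'e'  n9⇒n6 ·f
[8] read 'd'  n6⇒n7  → match P4@[8:8]
[9] read 'e'  n7⇒n8  → match P0@[8:9]
[10] read 'c'  n8⇒n9  → match P2@[7:10]
[11] read 'a'  n9⇒n0 ·f
[12] read 'b'  n0⇒n3
[13] read 'b'  n3⇒n4
[14] read 'd'  n4⇒n5  → match P1@[12:14],P4@[14:14]
[15] read 'e'  n5⇒n2 ·f  → match P0@[14:15]
[16] read 'a'  n2⇒n10 ·f
[17] read 'a'  n10⇒n11
[18] read 'c'  n11⇒n12
[19] read 'c'  n12⇒n13
[20] read 'c'  n13⇒n14  → match P3@[15:20]
[21] read 'a'  n14⇒n0 ·f
[22] read 'b'  n0⇒n3
[23] read 'e'  n3⇒n6 ·f
[24] read 'e'  n6⇒n6 ·f
[25] read 'e'  n6⇒n6 ·f
[26] read 'd'  n6⇒n7  → match P4@[26:26]
[27] read 'e'  n7⇒n8  → match P0@[26:27]
[28] read 'c'  n8⇒n9  → match P2@[25:28]
[29] read 'c'  n9⇒n0 ·f
[30] read 'b'  n0⇒n3
[31] read 'd'  n3⇒n1 ·f  → match P4@[31:31]
[32] read 'e'  n1⇒n2  → match P0@[31:32]
[33] read 'd'  n2⇒n7 ·f  → match P4@[33:33]
[34] read 'd'  n7⇒n1 ·f  → match P4@[34:34]
[35] read 'd'  n1⇒n1 ·f  → match P4@[35:35]
[36] read 'a'  n1⇒n0 ·f
[37] read 'e'  n0⇒n6
[38] read 'a'  n6⇒n10
[39] read 'a'  n10⇒n11
[40] read 'c'  n11⇒n12
[41] read 'c'  n12⇒n13
[42] read 'c'  n13⇒n14  → match P3@[37:42]
[43] read 'e'  n14⇒n6 ·f
[44] read 'a'  n6⇒n10
[45] read 'a'  n10⇒n11
[46] read 'c'  n11⇒n12
[47] read 'c'  n12⇒n13
[48] read 'c'  n13⇒n14  → match P3@[43:48]
[49] read 'e'  n14⇒n6 ·f
[50] read 'a'  n6⇒n10
[51] read 'a'  n10⇒n11
[52] read 'c'  n11⇒n12
[53] read 'c'  n12⇒n13
[54] read 'c'  n13⇒n14  → match P3@[49:54]
[55] read 'd'  n14⇒n1 ·f  → match P4@[55:55]
[56] read 'b'  n1⇒n3 ·f
[57] read 'b'  n3⇒n4

Matches: [[0,4],[1,0],[2,4],[3,0],[4,4],[5,0],[6,2],[8,4],[9,0],[10,2],[14,1],[14,4],[15,0],[20,3],[26,4],[27,0],[28,2],[31,4],[32,0],[33,4],[34,4],[35,4],[42,3],[48,3],[54,3],[55,4]]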